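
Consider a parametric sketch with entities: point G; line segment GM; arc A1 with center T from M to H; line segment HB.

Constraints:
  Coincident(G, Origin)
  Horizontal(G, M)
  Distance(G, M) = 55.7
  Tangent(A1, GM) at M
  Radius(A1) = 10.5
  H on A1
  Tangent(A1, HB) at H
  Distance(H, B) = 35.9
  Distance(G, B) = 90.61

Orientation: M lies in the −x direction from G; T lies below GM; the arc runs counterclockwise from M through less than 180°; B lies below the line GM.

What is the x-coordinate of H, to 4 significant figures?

-64.69

Checks: G.y = 0.00, M.y = 0.00 ✓; |TH| = 10.50 ✓; ∠(TH, HB) = 90.00° ✓; |HB| = 35.90 ✓; |GB| = 90.61 ✓.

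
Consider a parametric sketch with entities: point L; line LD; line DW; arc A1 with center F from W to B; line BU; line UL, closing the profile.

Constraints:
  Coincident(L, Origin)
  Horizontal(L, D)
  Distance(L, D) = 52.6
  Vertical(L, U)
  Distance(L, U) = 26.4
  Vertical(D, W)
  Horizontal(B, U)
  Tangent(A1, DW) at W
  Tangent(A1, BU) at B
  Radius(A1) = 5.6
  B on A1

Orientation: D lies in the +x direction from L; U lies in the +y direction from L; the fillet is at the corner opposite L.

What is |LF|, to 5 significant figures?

51.397

L is at the origin; LD is horizontal with |LD| = 52.6 and D on the +x side, so D = (52.600, 0.0000). L and U share the same x with |LU| = 26.4 and U on the +y side, so U = (0.0000, 26.400). The virtual corner opposite L is at (52.600, 26.400). The tangent condition forces FW to be normal to DW and since A1 is tangent to BU there, FB ⟂ BU, with radius 5.6, so the center F sits 5.6 in from both sides at F = (47.000, 20.800). Then |LF| = |F − L| = 51.397.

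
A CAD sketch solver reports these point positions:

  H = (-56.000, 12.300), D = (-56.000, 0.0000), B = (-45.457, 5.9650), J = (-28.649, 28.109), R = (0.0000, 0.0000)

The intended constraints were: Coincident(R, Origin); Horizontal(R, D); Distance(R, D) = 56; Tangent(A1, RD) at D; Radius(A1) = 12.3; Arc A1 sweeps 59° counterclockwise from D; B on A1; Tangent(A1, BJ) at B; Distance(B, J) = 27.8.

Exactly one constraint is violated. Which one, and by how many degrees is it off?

Tangent(A1, BJ) at B — off by 6.20°.

R = (0.00, 0.00) ✓; R.y = 0.00, D.y = 0.00 ✓; |RD| = 56.00 ✓; ∠(HD, DR) = 90.00° ✓; |HD| = 12.30 ✓; bearing(H→B) − bearing(H→D) = 59.00° ✓; |HB| = 12.30 ✓; ∠(HB, BJ) = 96.20° ✗; |BJ| = 27.80 ✓.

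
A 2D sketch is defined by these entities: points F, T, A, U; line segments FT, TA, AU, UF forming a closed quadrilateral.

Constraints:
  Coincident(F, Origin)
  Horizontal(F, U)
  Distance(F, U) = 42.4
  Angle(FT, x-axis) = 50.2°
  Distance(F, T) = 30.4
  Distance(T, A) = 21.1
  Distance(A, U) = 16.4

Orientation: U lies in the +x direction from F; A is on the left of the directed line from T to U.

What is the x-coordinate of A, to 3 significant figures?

39.3

Checks: FT at 50.20° ✓; |TA| = 21.10 ✓; |AU| = 16.40 ✓.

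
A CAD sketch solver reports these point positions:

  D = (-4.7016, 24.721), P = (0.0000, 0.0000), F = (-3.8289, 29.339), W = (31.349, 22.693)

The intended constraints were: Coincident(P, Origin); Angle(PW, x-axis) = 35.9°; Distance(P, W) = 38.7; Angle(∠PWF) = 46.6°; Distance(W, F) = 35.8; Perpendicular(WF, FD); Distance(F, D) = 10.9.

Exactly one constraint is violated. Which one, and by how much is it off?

Distance(F, D) = 10.9 — off by 6.20.

P = (0.00, 0.00) ✓; PW at 35.90° ✓; |PW| = 38.70 ✓; ∠PWF = 46.60° ✓; |WF| = 35.80 ✓; ∠(WF, FD) = 90.00° ✓; |FD| = 4.700 ✗.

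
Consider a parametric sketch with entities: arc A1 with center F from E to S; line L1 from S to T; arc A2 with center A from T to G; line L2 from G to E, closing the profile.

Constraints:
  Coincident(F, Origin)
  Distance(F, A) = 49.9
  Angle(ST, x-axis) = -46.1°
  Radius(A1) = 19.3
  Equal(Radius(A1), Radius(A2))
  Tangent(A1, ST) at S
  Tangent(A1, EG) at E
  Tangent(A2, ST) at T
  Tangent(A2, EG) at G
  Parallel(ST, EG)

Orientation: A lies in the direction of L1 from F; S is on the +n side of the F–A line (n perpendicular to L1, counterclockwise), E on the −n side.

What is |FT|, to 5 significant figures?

53.502

The slot axis is L1's direction at -46.1°, so u = (cos -46.1°, sin -46.1°) = (0.69340, -0.72055) and n = (−sin -46.1°, cos -46.1°) = (0.72055, 0.69340). F is at the origin and A lies 49.9 along u from F, so A = 49.9·u = (34.601, -35.956). Tangency of A1 to both parallel lines with radius 19.3 puts S and E at F ± 19.3·n: S = (13.907, 13.383), E = (-13.907, -13.383). Equal radii place T and G the same way about A: T = A + 19.3·n = (48.507, -22.573), G = A − 19.3·n = (20.694, -49.338). Then |FT| = |T − F| = 53.502.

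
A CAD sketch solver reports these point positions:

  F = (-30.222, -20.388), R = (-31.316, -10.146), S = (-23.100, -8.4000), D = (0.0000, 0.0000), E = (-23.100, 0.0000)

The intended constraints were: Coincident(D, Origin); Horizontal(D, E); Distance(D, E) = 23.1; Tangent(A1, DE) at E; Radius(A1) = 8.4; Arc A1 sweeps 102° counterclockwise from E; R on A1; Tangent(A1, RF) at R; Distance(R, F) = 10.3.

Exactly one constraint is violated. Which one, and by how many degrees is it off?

Tangent(A1, RF) at R — off by 5.90°.

D = (0.00, 0.00) ✓; D.y = 0.00, E.y = 0.00 ✓; |DE| = 23.10 ✓; ∠(SE, ED) = 90.00° ✓; |SE| = 8.400 ✓; bearing(S→R) − bearing(S→E) = 102.0° ✓; |SR| = 8.399 ✓; ∠(SR, RF) = 95.90° ✗; |RF| = 10.30 ✓.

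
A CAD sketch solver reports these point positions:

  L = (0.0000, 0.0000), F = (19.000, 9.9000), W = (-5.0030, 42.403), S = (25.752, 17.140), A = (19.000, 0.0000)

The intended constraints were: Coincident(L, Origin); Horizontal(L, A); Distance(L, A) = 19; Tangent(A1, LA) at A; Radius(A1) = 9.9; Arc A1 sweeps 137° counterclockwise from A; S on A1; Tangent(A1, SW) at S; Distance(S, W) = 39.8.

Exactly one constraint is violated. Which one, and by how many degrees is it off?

Tangent(A1, SW) at S — off by 3.60°.

L = (0.00, 0.00) ✓; L.y = 0.00, A.y = 0.00 ✓; |LA| = 19.00 ✓; ∠(FA, AL) = 90.00° ✓; |FA| = 9.900 ✓; bearing(F→S) − bearing(F→A) = 137.0° ✓; |FS| = 9.900 ✓; ∠(FS, SW) = 86.40° ✗; |SW| = 39.80 ✓.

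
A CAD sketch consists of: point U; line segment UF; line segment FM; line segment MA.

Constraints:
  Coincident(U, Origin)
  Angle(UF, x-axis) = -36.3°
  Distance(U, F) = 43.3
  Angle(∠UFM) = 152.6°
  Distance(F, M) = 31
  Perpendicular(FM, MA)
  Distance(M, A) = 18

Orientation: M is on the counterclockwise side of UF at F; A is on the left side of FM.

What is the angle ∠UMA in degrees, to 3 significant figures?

74.0°

∠UFM = 152.6°, so FM runs at -36.3° + (180° − 152.6°) = -8.90° from the x-axis; with |FM| = 31.0, M = F + 31.0·(cos -8.90°, sin -8.90°) = (65.5, -30.4). FM ⟂ MA; with |MA| = 18.0 on the left of FM, A = M + 18.0·(0.155, 0.988) = (68.3, -12.6). Then cos ∠UMA = MU·MA / (|MU||MA|), giving 74.0°.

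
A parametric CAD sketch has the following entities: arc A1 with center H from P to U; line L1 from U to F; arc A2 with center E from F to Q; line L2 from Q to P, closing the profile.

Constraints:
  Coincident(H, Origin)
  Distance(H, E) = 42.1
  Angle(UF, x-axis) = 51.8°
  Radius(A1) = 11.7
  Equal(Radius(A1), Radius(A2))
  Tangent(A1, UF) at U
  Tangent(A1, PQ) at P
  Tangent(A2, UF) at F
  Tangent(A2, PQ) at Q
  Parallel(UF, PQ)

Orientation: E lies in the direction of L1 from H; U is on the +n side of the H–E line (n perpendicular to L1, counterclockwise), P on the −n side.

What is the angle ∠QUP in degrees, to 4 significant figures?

60.93°

Tangency of A1 to both parallel lines with radius 11.7 puts U and P at H ± 11.7·n: U = (-9.195, 7.235), P = (9.195, -7.235). Equal radii place F and Q the same way about E: F = E + 11.7·n = (16.84, 40.32), Q = E − 11.7·n = (35.23, 25.85). Then cos ∠QUP = UQ·UP / (|UQ||UP|), giving 60.93°.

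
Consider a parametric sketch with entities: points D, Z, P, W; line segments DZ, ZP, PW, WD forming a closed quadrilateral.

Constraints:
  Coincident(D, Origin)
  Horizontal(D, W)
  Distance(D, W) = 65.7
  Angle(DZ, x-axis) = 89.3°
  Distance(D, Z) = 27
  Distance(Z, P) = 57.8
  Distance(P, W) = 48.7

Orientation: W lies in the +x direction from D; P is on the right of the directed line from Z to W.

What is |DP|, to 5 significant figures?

35.286

Checks: |ZP| = 57.80 ✓; |PW| = 48.70 ✓.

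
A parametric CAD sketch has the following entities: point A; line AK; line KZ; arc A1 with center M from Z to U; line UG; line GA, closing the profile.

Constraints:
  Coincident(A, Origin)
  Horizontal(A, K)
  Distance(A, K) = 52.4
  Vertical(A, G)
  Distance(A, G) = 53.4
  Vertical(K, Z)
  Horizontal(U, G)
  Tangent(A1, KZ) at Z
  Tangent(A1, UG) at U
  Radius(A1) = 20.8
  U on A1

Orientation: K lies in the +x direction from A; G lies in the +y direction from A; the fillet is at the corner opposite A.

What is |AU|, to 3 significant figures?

62.0

A is at the origin; A and K share the same y with |AK| = 52.4 and K on the +x side, so K = (52.4, 0.00). AG is vertical with |AG| = 53.4 and G on the +y side, so G = (0.00, 53.4). The virtual corner opposite A is at (52.4, 53.4). Since A1 is tangent to KZ there, MZ ⟂ KZ and since A1 is tangent to UG there, MU ⟂ UG, with radius 20.8, so the center M sits 20.8 in from both sides at M = (31.6, 32.6). That places the tangent points at Z = (52.4, 32.6) on KZ and U = (31.6, 53.4) on UG. Then |AU| = |U − A| = 62.0.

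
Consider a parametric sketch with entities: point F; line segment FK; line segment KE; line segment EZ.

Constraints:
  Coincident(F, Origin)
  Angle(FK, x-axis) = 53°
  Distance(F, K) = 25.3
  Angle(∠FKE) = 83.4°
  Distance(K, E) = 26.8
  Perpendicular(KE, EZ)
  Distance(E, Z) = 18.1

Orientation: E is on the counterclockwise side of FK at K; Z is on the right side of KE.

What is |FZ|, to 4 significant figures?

49.40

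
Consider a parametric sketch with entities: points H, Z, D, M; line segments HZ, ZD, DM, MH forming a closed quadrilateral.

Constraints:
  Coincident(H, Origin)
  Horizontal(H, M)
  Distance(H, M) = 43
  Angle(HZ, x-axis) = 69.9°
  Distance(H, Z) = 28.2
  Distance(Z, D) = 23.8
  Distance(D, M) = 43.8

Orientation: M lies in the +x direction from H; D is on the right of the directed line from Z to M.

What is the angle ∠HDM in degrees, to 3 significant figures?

77.6°

H is at the origin; HM is horizontal with |HM| = 43.0 and M in +x, so M = (43.0, 0). HZ runs at 69.9° with |HZ| = 28.2, so Z = (9.69, 26.5). D is determined by |ZD| = 23.8 and |DM| = 43.8 together: it lies at the intersection of circle(Z, 23.8) and circle(M, 43.8). With |ZM| = 42.6, the foot of the radical line on ZM is 5.39 from Z and the perpendicular offset is √(23.8² − 5.39²) = 23.2. Taking the right-of-ZM solution: D = (-0.516, 4.98).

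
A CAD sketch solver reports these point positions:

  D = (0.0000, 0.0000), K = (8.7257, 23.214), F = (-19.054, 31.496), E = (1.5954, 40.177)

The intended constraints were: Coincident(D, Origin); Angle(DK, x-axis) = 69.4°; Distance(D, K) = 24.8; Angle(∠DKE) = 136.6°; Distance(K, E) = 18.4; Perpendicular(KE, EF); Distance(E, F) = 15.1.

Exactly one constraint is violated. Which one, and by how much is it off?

Distance(E, F) = 15.1 — off by 7.30.

D = (0.00, 0.00) ✓; DK at 69.40° ✓; |DK| = 24.80 ✓; ∠DKE = 136.6° ✓; |KE| = 18.40 ✓; ∠(KE, EF) = 90.00° ✓; |EF| = 22.40 ✗.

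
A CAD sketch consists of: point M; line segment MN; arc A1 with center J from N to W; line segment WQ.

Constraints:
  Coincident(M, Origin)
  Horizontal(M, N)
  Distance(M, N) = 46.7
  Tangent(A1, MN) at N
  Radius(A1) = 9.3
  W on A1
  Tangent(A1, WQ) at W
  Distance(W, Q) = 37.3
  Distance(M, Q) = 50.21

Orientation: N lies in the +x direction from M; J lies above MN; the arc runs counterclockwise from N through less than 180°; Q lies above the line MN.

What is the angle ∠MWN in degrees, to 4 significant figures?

50.83°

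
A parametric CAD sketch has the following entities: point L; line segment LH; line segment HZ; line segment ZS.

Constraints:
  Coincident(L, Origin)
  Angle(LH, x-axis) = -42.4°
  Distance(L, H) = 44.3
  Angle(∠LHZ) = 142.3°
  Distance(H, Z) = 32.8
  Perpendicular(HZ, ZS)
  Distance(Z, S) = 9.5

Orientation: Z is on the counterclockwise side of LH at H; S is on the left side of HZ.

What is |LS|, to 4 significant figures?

70.09

∠LHZ = 142.3°, so HZ runs at -42.4° + (180° − 142.3°) = -4.700° from the x-axis; with |HZ| = 32.8, Z = H + 32.8·(cos -4.700°, sin -4.700°) = (65.40, -32.56). The perpendicularity gives ZS at right angles to HZ; with |ZS| = 9.5 on the left of HZ, S = Z + 9.5·(0.08194, 0.9966) = (66.18, -23.09). Then |LS| = |S − L| = 70.09.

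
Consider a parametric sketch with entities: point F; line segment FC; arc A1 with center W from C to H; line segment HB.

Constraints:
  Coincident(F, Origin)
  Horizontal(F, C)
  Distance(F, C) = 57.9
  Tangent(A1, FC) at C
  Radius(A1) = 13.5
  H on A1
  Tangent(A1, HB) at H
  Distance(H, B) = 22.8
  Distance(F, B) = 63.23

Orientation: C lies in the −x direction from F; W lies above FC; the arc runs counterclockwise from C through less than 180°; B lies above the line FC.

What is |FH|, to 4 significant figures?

47.72

Checks: F.y = 0.00, C.y = 0.00 ✓; |WH| = 13.50 ✓; ∠(WH, HB) = 90.00° ✓; |HB| = 22.80 ✓; |FB| = 63.23 ✓.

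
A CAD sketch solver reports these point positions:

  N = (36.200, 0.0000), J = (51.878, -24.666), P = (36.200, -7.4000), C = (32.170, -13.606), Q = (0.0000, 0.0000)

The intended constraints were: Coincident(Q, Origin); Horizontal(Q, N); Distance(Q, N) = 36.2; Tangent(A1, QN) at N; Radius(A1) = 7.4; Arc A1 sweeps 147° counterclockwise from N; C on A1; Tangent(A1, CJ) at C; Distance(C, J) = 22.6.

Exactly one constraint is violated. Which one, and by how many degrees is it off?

Tangent(A1, CJ) at C — off by 3.70°.

Q = (0.00, 0.00) ✓; Q.y = 0.00, N.y = 0.00 ✓; |QN| = 36.20 ✓; ∠(PN, NQ) = 90.00° ✓; |PN| = 7.400 ✓; bearing(P→C) − bearing(P→N) = 147.0° ✓; |PC| = 7.400 ✓; ∠(PC, CJ) = 86.30° ✗; |CJ| = 22.60 ✓.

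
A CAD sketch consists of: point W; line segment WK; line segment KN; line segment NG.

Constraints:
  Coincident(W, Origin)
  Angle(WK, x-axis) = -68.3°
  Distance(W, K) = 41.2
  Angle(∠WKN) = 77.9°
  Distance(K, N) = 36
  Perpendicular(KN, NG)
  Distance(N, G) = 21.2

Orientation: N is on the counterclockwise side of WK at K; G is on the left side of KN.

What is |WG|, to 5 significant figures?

33.362

W is at the origin; WK runs at -68.3° with length 41.2, so K = 41.2·(cos -68.3°, sin -68.3°) = (15.234, -38.280). ∠WKN = 77.9°, so KN runs at -68.3° + (180° − 77.9°) = 33.800° from the x-axis; with |KN| = 36.0, N = K + 36.0·(cos 33.800°, sin 33.800°) = (45.149, -18.254). KN ⟂ NG; with |NG| = 21.2 on the left of KN, G = N + 21.2·(-0.55630, 0.83098) = (33.356, -0.63675). Then |WG| = |G − W| = 33.362.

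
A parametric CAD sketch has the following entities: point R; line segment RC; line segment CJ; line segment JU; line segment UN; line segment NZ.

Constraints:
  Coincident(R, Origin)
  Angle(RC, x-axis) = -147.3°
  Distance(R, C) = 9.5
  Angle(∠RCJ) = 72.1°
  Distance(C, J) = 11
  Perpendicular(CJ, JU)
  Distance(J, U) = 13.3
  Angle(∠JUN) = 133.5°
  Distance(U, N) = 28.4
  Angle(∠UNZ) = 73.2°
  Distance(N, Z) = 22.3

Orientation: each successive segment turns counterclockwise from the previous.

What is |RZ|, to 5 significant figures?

22.873

∠JUN = 133.5° gives UN at 97.100° from the x-axis; with |UN| = 28.4, N = (5.4374, 26.345). ∠UNZ = 73.2° gives NZ at -156.10° from the x-axis; with |NZ| = 22.3, Z = (-14.951, 17.311). Then |RZ| = |Z − R| = 22.873.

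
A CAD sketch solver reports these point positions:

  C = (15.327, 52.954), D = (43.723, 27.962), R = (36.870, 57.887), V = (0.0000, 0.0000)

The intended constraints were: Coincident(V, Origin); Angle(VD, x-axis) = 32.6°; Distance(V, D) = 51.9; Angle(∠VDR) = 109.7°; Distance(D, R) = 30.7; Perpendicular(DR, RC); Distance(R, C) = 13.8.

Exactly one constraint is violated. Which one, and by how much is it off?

Distance(R, C) = 13.8 — off by 8.30.

V = (0.00, 0.00) ✓; VD at 32.60° ✓; |VD| = 51.90 ✓; ∠VDR = 109.7° ✓; |DR| = 30.70 ✓; ∠(DR, RC) = 90.00° ✓; |RC| = 22.10 ✗.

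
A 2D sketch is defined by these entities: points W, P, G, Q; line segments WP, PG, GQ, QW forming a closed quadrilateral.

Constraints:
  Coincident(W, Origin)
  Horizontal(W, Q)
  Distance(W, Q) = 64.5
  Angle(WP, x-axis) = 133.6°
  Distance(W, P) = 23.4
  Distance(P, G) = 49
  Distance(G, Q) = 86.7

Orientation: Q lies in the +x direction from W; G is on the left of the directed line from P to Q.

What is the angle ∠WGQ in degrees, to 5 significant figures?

47.957°

W is at the origin; WQ is horizontal with |WQ| = 64.5 and Q in +x, so Q = (64.5, 0). WP runs at 133.6° with |WP| = 23.4, so P = (-16.137, 16.946). G is determined by |PG| = 49.0 and |GQ| = 86.7 together: it lies at the intersection of circle(P, 49.0) and circle(Q, 86.7). With |PQ| = 82.398, the foot of the radical line on PQ is 10.156 from P and the perpendicular offset is √(49.0² − 10.156²) = 47.936. Taking the left-of-PQ solution: G = (3.6597, 61.768).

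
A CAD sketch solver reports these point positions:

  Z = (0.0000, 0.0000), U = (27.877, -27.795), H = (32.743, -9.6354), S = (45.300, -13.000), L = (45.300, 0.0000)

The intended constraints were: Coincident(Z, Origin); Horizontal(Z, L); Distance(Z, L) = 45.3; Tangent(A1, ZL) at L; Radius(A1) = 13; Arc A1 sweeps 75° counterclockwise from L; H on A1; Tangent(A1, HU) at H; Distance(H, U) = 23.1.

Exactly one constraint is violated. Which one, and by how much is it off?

Distance(H, U) = 23.1 — off by 4.30.

Z = (0.00, 0.00) ✓; Z.y = 0.00, L.y = 0.00 ✓; |ZL| = 45.30 ✓; ∠(SL, LZ) = 90.00° ✓; |SL| = 13.00 ✓; bearing(S→H) − bearing(S→L) = 75.00° ✓; |SH| = 13.00 ✓; ∠(SH, HU) = 90.00° ✓; |HU| = 18.80 ✗.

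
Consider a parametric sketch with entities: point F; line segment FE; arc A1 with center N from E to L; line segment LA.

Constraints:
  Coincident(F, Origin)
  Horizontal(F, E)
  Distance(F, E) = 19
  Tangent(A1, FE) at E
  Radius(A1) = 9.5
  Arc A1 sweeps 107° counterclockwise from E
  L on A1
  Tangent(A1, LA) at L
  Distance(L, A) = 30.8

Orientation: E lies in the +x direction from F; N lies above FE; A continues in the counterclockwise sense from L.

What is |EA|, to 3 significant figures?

41.7

On A1, E sits at bearing -90° from N; a 107° counterclockwise sweep puts L at bearing 17°, so L = N + 9.5·(cos 17°, sin 17°) = (28.1, 12.3). A1 meets LA tangentially, so NL is at right angles to LA, so LA runs along (−sin 17°, cos 17°); with |LA| = 30.8, A = (19.1, 41.7). Then |EA| = |A − E| = 41.7.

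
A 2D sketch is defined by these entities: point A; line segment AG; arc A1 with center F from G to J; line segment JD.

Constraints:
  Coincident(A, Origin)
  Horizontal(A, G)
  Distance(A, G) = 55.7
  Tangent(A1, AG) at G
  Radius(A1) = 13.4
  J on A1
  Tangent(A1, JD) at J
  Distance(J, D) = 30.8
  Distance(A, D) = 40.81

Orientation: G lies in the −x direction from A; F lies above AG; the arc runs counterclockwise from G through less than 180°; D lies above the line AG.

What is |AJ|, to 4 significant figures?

45.14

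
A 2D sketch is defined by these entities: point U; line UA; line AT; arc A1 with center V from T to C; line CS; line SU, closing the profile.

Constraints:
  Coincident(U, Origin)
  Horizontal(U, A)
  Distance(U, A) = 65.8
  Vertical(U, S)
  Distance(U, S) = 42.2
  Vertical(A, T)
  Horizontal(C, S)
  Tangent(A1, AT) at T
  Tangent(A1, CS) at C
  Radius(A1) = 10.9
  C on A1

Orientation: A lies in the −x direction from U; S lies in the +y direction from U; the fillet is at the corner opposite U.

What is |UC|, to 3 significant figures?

69.2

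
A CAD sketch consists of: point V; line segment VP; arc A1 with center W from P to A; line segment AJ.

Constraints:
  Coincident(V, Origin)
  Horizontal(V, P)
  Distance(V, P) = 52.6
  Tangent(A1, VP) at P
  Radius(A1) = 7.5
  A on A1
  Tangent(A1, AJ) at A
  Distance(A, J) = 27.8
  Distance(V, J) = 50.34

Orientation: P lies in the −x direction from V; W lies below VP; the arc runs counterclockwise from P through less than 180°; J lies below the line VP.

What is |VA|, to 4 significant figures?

59.33

Checks: ∠(WP, PV) = 90.00° ✓; |WP| = 7.500 ✓; |WA| = 7.500 ✓; ∠(WA, AJ) = 90.00° ✓; |AJ| = 27.80 ✓; |VJ| = 50.34 ✓.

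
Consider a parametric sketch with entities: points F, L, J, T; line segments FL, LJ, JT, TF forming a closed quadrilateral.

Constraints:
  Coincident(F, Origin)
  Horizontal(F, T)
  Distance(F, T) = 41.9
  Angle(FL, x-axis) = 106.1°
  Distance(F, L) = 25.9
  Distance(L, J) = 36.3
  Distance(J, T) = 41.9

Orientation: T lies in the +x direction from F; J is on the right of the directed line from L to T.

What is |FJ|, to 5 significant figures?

10.490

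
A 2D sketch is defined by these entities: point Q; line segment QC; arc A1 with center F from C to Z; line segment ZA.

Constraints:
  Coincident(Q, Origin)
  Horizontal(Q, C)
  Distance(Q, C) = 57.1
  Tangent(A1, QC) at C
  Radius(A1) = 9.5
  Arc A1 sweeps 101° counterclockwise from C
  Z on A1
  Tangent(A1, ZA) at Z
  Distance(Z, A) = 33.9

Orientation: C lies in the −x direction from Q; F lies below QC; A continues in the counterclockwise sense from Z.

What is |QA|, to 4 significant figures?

74.72

On A1, C sits at bearing 90° from F; a 101° counterclockwise sweep puts Z at bearing 191°, so Z = F + 9.5·(cos 191°, sin 191°) = (-66.43, -11.31). The tangent condition forces FZ to be normal to ZA, so ZA runs along (−sin 191°, cos 191°); with |ZA| = 33.9, A = (-59.96, -44.59). Then |QA| = |A − Q| = 74.72.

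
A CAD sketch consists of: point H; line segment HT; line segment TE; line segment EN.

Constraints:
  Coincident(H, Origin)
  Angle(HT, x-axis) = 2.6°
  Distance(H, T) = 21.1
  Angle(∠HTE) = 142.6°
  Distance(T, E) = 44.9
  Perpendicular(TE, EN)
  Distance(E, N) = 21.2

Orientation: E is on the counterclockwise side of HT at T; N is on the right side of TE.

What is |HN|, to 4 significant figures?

70.42

H is at the origin; HT runs at 2.6° with length 21.1, so T = 21.1·(cos 2.6°, sin 2.6°) = (21.08, 0.9572). ∠HTE = 142.6°, so TE runs at 2.6° + (180° − 142.6°) = 40.00° from the x-axis; with |TE| = 44.9, E = T + 44.9·(cos 40.00°, sin 40.00°) = (55.47, 29.82). The perpendicularity gives EN at right angles to TE; with |EN| = 21.2 on the right of TE, N = E + 21.2·(0.6428, -0.7660) = (69.10, 13.58). Then |HN| = |N − H| = 70.42.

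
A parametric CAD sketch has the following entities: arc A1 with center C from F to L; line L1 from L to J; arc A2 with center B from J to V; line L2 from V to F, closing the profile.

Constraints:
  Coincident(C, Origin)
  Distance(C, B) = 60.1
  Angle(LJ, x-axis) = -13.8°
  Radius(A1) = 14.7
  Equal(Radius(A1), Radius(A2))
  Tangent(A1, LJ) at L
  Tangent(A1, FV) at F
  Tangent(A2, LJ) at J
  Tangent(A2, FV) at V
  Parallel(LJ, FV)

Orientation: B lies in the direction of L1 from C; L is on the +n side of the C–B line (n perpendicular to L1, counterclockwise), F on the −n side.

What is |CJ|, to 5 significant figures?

61.872

Tangency of A1 to both parallel lines with radius 14.7 puts L and F at C ± 14.7·n: L = (3.5064, 14.276), F = (-3.5064, -14.276). Equal radii place J and V the same way about B: J = B + 14.7·n = (61.872, -0.060187), V = B − 14.7·n = (54.859, -28.612). Then |CJ| = |J − C| = 61.872.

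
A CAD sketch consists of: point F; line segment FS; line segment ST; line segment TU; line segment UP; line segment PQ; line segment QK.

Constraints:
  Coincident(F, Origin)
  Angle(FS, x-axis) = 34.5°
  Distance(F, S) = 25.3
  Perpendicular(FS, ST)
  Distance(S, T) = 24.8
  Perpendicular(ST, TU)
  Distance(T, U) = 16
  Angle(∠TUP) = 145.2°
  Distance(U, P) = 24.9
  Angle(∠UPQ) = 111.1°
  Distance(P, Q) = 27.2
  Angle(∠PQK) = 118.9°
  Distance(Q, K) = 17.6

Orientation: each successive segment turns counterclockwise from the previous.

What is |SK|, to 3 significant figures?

24.2

F is at the origin; FS runs at 34.5° with length 25.3, so S = (20.9, 14.3). FS is perpendicular to ST, so ST runs at 124°; with |ST| = 24.8, T = (6.80, 34.8). ST is perpendicular to TU, so TU runs at -146°; with |TU| = 16.0, U = (-6.38, 25.7). ∠TUP = 145.2° gives UP at -111° from the x-axis; with |UP| = 24.9, P = (-15.2, 2.41). ∠UPQ = 111.1° gives PQ at -41.8° from the x-axis; with |PQ| = 27.2, Q = (5.09, -15.7). ∠PQK = 118.9° gives QK at 19.3° from the x-axis; with |QK| = 17.6, K = (21.7, -9.90). Then |SK| = |K − S| = 24.2.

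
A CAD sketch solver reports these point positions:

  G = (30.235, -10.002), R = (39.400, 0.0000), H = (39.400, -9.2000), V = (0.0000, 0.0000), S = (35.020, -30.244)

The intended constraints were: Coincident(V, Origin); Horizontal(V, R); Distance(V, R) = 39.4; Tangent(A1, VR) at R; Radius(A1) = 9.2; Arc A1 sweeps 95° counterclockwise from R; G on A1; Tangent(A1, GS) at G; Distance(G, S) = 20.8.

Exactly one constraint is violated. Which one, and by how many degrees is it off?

Tangent(A1, GS) at G — off by 8.30°.

V = (0.00, 0.00) ✓; V.y = 0.00, R.y = 0.00 ✓; |VR| = 39.40 ✓; ∠(HR, RV) = 90.00° ✓; |HR| = 9.200 ✓; bearing(H→G) − bearing(H→R) = 95.00° ✓; |HG| = 9.200 ✓; ∠(HG, GS) = 81.70° ✗; |GS| = 20.80 ✓.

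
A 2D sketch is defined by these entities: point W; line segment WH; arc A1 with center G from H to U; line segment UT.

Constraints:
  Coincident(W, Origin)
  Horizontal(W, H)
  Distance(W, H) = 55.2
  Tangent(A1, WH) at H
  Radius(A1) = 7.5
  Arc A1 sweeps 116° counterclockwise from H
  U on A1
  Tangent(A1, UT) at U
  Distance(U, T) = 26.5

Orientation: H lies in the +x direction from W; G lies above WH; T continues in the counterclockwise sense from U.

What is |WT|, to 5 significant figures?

61.074

W is at the origin; WH is horizontal with |WH| = 55.2 and H on the +x side, so H = (55.200, 0.0000). Since A1 is tangent to WH there, GH ⟂ WH, so G = H + (0, 7.5) = (55.200, 7.5000). On A1, H sits at bearing -90° from G; a 116° counterclockwise sweep puts U at bearing 26°, so U = G + 7.5·(cos 26°, sin 26°) = (61.941, 10.788). Since A1 is tangent to UT there, GU ⟂ UT, so UT runs along (−sin 26°, cos 26°); with |UT| = 26.5, T = (50.324, 34.606). Then |WT| = |T − W| = 61.074.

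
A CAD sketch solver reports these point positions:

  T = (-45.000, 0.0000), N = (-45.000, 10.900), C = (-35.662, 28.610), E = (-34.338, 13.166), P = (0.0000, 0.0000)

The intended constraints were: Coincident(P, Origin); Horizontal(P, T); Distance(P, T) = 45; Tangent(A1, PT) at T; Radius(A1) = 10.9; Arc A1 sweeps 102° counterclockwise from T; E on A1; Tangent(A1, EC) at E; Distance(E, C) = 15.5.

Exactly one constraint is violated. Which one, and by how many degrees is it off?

Tangent(A1, EC) at E — off by 7.10°.

P = (0.00, 0.00) ✓; P.y = 0.00, T.y = 0.00 ✓; |PT| = 45.00 ✓; ∠(NT, TP) = 90.00° ✓; |NT| = 10.90 ✓; bearing(N→E) − bearing(N→T) = 102.0° ✓; |NE| = 10.90 ✓; ∠(NE, EC) = 97.10° ✗; |EC| = 15.50 ✓.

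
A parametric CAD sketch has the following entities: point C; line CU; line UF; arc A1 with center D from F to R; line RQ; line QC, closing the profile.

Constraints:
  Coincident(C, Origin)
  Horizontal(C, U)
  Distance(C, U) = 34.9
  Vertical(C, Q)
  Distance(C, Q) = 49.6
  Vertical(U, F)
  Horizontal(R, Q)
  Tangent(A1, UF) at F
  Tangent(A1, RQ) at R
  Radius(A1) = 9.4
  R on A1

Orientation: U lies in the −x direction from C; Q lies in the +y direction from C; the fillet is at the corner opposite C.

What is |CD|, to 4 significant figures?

47.61

C is at the origin; CU is horizontal with |CU| = 34.9 and U on the −x side, so U = (-34.90, 0.000). C and Q share the same x with |CQ| = 49.6 and Q on the +y side, so Q = (0.000, 49.60). The virtual corner opposite C is at (-34.90, 49.60). The tangent condition forces DF to be normal to UF and the tangent condition forces DR to be normal to RQ, with radius 9.4, so the center D sits 9.4 in from both sides at D = (-25.50, 40.20). Then |CD| = |D − C| = 47.61.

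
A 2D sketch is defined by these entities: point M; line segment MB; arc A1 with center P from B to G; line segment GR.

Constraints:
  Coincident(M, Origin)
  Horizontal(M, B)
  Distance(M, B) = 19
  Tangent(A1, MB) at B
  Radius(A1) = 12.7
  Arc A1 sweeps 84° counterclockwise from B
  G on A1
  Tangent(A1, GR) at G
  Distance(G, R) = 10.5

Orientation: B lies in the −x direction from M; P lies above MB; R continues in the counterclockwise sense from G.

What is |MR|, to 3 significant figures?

22.4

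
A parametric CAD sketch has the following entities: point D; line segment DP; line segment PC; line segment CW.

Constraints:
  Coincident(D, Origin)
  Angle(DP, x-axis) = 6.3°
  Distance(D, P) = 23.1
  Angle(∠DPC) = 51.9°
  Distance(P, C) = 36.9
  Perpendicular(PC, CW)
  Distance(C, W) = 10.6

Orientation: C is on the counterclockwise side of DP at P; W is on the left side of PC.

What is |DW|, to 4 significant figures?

23.88

D is at the origin; DP runs at 6.3° with length 23.1, so P = 23.1·(cos 6.3°, sin 6.3°) = (22.96, 2.535). ∠DPC = 51.9°, so PC runs at 6.3° + (180° − 51.9°) = 134.4° from the x-axis; with |PC| = 36.9, C = P + 36.9·(cos 134.4°, sin 134.4°) = (-2.857, 28.90). PC is perpendicular to CW; with |CW| = 10.6 on the left of PC, W = C + 10.6·(-0.7145, -0.6997) = (-10.43, 21.48). Then |DW| = |W − D| = 23.88.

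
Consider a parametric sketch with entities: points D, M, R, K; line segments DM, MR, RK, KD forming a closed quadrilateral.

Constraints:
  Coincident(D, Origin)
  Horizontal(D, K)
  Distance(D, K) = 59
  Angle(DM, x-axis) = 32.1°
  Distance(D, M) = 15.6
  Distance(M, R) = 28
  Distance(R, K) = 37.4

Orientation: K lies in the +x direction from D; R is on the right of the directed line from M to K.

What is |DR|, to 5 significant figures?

30.631

Checks: |MR| = 28.00 ✓; |RK| = 37.40 ✓.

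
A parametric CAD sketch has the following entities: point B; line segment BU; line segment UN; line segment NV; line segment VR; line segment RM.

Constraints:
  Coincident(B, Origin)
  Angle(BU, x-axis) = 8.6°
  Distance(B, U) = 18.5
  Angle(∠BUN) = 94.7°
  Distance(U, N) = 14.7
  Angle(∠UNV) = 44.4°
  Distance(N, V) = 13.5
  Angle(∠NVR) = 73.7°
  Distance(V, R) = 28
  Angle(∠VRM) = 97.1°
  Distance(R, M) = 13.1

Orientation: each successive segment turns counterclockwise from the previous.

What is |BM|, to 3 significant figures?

41.4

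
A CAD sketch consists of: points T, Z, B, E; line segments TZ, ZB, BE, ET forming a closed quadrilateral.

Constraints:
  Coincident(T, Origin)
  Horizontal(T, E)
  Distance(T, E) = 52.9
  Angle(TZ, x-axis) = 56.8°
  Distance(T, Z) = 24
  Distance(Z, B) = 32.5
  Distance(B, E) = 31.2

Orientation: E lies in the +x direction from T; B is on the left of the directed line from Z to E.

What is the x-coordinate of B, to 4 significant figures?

44.11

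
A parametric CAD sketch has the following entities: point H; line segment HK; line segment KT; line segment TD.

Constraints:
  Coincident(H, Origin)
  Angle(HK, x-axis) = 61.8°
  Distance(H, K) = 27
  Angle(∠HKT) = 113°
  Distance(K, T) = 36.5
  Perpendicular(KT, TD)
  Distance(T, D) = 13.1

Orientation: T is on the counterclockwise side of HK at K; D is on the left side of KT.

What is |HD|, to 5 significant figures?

48.496

H is at the origin; HK runs at 61.8° with length 27.0, so K = 27.0·(cos 61.8°, sin 61.8°) = (12.759, 23.795). ∠HKT = 113.0°, so KT runs at 61.8° + (180° − 113.0°) = 128.80° from the x-axis; with |KT| = 36.5, T = K + 36.5·(cos 128.80°, sin 128.80°) = (-10.112, 52.241). The perpendicularity gives TD at right angles to KT; with |TD| = 13.1 on the left of KT, D = T + 13.1·(-0.77934, -0.62660) = (-20.321, 44.033). Then |HD| = |D − H| = 48.496.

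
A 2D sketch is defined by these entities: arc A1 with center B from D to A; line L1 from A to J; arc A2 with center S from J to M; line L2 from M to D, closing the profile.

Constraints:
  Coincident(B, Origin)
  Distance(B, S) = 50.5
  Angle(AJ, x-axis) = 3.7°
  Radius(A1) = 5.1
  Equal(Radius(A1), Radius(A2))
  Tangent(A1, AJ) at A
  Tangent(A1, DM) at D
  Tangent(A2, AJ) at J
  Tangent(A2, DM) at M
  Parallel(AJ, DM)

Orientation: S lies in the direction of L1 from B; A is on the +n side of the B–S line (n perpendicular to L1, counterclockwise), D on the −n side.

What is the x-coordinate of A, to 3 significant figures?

-0.329

B is at the origin and S lies 50.5 along u from B, so S = 50.5·u = (50.4, 3.26). Tangency of A1 to both parallel lines with radius 5.1 puts A and D at B ± 5.1·n: A = (-0.329, 5.09), D = (0.329, -5.09). So A.x = -0.329.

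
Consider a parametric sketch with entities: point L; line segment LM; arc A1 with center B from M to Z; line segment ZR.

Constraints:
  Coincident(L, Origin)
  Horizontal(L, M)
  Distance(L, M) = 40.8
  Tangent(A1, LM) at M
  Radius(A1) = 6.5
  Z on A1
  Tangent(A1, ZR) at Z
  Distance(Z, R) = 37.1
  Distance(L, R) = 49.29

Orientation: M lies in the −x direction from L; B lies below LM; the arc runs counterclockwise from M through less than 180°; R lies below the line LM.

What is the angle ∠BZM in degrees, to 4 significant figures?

29.04°

L is at the origin; LM is horizontal with |LM| = 40.8 and M on the −x side, so M = (-40.80, 0.000). The tangent condition forces BM to be normal to LM, so B = M + (0, -6.5) = (-40.80, -6.500). Since BZ ⟂ ZR (tangency), |BR| = √(6.5² + 37.1²) = 37.67 regardless of where Z sits on A1. So R lies on both circle(L, 49.29) and circle(B, 37.67); the below-LM intersection is R = (-26.71, -41.43). Z is the foot of the tangent from R: Z = (-46.32, -9.936).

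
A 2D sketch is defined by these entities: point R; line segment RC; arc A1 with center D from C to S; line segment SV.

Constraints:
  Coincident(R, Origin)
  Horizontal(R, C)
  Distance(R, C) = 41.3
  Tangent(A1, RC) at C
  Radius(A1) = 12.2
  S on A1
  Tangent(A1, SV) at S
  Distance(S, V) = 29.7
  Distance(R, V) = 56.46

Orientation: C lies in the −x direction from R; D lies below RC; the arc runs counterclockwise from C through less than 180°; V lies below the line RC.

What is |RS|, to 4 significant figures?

54.89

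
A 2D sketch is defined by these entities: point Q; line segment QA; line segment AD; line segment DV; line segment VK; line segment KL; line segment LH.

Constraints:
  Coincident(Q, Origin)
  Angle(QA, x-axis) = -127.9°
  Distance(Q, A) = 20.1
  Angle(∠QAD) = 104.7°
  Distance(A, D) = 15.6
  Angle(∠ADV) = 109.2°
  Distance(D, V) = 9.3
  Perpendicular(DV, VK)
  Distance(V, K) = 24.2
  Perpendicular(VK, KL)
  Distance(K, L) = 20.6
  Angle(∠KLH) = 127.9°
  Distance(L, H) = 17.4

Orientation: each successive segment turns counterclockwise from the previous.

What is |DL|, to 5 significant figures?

26.708

Q is at the origin; QA runs at -127.9° with length 20.1, so A = (-12.347, -15.861). ∠QAD = 104.7° gives AD at -52.600° from the x-axis; with |AD| = 15.6, D = (-2.8721, -28.253). ∠ADV = 109.2° gives DV at 18.200° from the x-axis; with |DV| = 9.3, V = (5.9627, -25.349). DV is perpendicular to VK, so VK runs at 108.20°; with |VK| = 24.2, K = (-1.5958, -2.3594). VK is perpendicular to KL, so KL runs at -161.80°; with |KL| = 20.6, L = (-21.165, -8.7935). Then |DL| = |L − D| = 26.708.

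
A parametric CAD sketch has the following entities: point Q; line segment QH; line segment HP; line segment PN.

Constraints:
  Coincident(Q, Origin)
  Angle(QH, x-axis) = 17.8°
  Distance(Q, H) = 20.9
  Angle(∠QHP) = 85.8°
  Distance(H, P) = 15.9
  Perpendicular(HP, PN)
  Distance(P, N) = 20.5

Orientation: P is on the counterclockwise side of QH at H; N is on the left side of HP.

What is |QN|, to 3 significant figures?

14.4

Q is at the origin; QH runs at 17.8° with length 20.9, so H = 20.9·(cos 17.8°, sin 17.8°) = (19.9, 6.39). ∠QHP = 85.8°, so HP runs at 17.8° + (180° − 85.8°) = 112° from the x-axis; with |HP| = 15.9, P = H + 15.9·(cos 112°, sin 112°) = (13.9, 21.1). HP ⟂ PN; with |PN| = 20.5 on the left of HP, N = P + 20.5·(-0.927, -0.375) = (-5.06, 13.5). Then |QN| = |N − Q| = 14.4.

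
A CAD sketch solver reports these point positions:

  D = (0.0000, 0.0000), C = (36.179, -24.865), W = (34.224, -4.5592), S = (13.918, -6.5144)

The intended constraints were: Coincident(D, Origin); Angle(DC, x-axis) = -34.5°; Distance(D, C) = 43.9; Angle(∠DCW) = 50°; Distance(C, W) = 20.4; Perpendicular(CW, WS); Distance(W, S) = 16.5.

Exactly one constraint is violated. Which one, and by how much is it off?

Distance(W, S) = 16.5 — off by 3.90.

D = (0.00, 0.00) ✓; DC at -34.50° ✓; |DC| = 43.90 ✓; ∠DCW = 50.00° ✓; |CW| = 20.40 ✓; ∠(CW, WS) = 90.00° ✓; |WS| = 20.40 ✗.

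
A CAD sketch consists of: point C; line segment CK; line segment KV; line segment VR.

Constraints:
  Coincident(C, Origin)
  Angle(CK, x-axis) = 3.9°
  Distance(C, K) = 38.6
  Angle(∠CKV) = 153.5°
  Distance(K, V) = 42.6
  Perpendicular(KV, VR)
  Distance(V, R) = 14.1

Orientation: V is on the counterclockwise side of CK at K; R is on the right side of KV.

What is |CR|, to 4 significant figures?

83.26

C is at the origin; CK runs at 3.9° with length 38.6, so K = 38.6·(cos 3.9°, sin 3.9°) = (38.51, 2.625). ∠CKV = 153.5°, so KV runs at 3.9° + (180° − 153.5°) = 30.40° from the x-axis; with |KV| = 42.6, V = K + 42.6·(cos 30.40°, sin 30.40°) = (75.25, 24.18). KV ⟂ VR; with |VR| = 14.1 on the right of KV, R = V + 14.1·(0.5060, -0.8625) = (82.39, 12.02). Then |CR| = |R − C| = 83.26.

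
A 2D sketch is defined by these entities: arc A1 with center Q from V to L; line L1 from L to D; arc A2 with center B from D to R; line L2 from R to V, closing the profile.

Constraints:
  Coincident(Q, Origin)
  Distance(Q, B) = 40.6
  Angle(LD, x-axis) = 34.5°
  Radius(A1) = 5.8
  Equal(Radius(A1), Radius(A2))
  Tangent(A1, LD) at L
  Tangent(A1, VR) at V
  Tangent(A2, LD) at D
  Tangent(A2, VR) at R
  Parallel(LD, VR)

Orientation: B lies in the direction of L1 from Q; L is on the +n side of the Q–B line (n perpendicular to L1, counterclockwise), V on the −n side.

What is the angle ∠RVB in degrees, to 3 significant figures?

8.13°

Tangency of A1 to both parallel lines with radius 5.8 puts L and V at Q ± 5.8·n: L = (-3.29, 4.78), V = (3.29, -4.78). Equal radii place D and R the same way about B: D = B + 5.8·n = (30.2, 27.8), R = B − 5.8·n = (36.7, 18.2). Then cos ∠RVB = VR·VB / (|VR||VB|), giving 8.13°.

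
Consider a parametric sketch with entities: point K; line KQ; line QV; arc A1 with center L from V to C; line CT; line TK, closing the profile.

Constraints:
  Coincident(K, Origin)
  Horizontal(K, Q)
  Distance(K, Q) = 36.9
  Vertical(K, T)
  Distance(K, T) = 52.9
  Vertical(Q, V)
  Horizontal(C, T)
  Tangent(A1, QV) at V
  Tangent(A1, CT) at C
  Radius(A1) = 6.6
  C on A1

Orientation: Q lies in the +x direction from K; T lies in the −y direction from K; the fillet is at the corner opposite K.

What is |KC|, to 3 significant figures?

61.0

K is at the origin; K and Q share the same y with |KQ| = 36.9 and Q on the +x side, so Q = (36.9, 0.00). K and T share the same x with |KT| = 52.9 and T on the −y side, so T = (0.00, -52.9). The virtual corner opposite K is at (36.9, -52.9). Since A1 is tangent to QV there, LV ⟂ QV and tangency of A1 to CT means the radius LC is perpendicular to CT, with radius 6.6, so the center L sits 6.6 in from both sides at L = (30.3, -46.3). That places the tangent points at V = (36.9, -46.3) on QV and C = (30.3, -52.9) on CT. Then |KC| = |C − K| = 61.0.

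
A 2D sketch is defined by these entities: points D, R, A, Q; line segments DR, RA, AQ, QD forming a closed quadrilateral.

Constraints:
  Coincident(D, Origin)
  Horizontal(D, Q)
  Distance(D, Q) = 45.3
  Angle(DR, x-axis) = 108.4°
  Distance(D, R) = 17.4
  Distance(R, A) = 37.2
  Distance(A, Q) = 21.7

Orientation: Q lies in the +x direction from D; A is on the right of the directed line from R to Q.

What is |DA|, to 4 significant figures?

25.01

D is at the origin; D and Q share the same y with |DQ| = 45.3 and Q in +x, so Q = (45.3, 0). DR runs at 108.4° with |DR| = 17.4, so R = (-5.492, 16.51). A is determined by |RA| = 37.2 and |AQ| = 21.7 together: it lies at the intersection of circle(R, 37.2) and circle(Q, 21.7). With |RQ| = 53.41, the foot of the radical line on RQ is 35.25 from R and the perpendicular offset is √(37.2² − 35.25²) = 11.88. Taking the right-of-RQ solution: A = (24.36, -5.688).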